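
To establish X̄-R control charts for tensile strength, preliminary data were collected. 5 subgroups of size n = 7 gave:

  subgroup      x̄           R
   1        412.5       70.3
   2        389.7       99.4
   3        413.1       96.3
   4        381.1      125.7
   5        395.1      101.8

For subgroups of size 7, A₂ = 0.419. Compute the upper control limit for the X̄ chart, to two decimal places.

439.66

X̄̄ = (412.5 + 389.7 + 413.1 + 381.1 + 395.1) / 5 = 1991.5000 / 5 = 398.3000
R̄ = (70.3 + 99.4 + 96.3 + 125.7 + 101.8) / 5 = 493.5000 / 5 = 98.7000
UCL = X̄̄ + A₂·R̄ = 398.3000 + 0.419 × 98.7000 = 439.6553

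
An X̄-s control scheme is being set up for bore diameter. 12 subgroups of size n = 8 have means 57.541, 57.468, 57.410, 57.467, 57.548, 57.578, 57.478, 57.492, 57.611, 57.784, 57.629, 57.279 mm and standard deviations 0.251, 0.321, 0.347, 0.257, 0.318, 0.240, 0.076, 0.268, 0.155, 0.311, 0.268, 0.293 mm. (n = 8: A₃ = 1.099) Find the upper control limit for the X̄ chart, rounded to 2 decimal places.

57.81

X̄̄ = (57.541 + 57.468 + 57.410 + 57.467 + 57.548 + 57.578 + 57.478 + 57.492 + 57.611 + 57.784 + 57.629 + 57.279) / 12 = 57.5237
s̄ = (0.251 + 0.321 + 0.347 + 0.257 + 0.318 + 0.240 + 0.076 + 0.268 + 0.155 + 0.311 + 0.268 + 0.293) / 12 = 0.2587
UCL = X̄̄ + A₃·s̄ = 57.5237 + 1.099 × 0.2587 = 57.8081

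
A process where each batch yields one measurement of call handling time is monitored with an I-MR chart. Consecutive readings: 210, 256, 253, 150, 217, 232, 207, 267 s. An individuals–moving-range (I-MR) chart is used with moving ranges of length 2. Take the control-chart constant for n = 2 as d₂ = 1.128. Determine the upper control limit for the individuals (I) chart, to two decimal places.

X̄ = (210 + 256 + 253 + 150 + 217 + 232 + 207 + 267) / 8 = 224.0000
Moving ranges: 46, 3, 103, 67, 15, 25, 60; M̄R̄ = 319.0000 / 7 = 45.5714
UCL = X̄ + 3·M̄R̄/d₂ = 224.0000 + 3 × 45.5714 / 1.128 = 345.2006

345.20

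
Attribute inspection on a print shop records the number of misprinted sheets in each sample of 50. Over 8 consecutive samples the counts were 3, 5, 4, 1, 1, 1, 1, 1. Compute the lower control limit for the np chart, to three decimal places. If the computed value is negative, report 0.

p̄ = Σdᵢ / (k·n) = 17 / (8 × 50) = 0.04250
LCL = np̄ − 3·√(np̄(1−p̄)) = 2.1250 − 3 × 1.4264 = -2.1543 → 0 (negative, so LCL = 0)

0.000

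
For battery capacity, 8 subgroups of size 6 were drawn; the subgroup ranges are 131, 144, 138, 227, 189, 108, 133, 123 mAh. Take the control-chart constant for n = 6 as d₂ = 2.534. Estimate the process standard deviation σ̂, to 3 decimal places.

58.850

R̄ = (131 + 144 + 138 + 227 + 189 + 108 + 133 + 123) / 8 = 149.1250
σ̂ = R̄ / d₂ = 149.1250 / 2.534 = 58.8496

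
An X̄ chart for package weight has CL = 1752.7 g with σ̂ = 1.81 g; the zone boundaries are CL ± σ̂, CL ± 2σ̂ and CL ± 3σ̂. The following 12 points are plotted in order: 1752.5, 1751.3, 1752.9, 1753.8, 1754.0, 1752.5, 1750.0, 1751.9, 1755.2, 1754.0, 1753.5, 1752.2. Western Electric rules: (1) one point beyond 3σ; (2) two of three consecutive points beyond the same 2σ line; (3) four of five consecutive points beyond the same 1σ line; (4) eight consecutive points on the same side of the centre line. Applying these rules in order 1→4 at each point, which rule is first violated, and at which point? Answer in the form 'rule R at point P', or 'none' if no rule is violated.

Zone of each point (C = within 1σ̂, B = 1σ̂–2σ̂, A = 2σ̂–3σ̂, * = beyond 3σ̂; sign = side of CL): 1:-C, 2:-C, 3:+C, 4:+C, 5:+C, 6:-C, 7:-B, 8:-C, 9:+B, 10:+C, 11:+C, 12:-C
No rule fires across all 12 points.

none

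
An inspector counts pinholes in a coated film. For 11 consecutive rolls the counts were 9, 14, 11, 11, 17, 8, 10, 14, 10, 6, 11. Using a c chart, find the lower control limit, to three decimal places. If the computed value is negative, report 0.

1.050

c̄ = (9 + 14 + 11 + 11 + 17 + 8 + 10 + 14 + 10 + 6 + 11) / 11 = 121 / 11 = 11.0000
LCL = c̄ − 3√c̄ = 11.0000 − 3 × 3.3166 = 1.0501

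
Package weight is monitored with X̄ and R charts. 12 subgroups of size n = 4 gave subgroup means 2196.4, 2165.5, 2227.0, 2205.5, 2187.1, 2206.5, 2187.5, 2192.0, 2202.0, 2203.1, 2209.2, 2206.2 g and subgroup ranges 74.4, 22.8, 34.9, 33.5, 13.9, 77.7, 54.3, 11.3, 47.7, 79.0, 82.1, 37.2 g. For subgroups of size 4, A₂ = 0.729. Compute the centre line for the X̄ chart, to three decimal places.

X̄̄ = (2196.4 + 2165.5 + 2227.0 + 2205.5 + 2187.1 + 2206.5 + 2187.5 + 2192.0 + 2202.0 + 2203.1 + 2209.2 + 2206.2) / 12 = 26388.0000 / 12 = 2199.0000
CL = X̄̄ = 2199.0000

2199.000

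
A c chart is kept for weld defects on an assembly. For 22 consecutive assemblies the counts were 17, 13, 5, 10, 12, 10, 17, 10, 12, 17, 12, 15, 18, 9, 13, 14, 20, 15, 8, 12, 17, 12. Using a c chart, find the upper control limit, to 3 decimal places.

23.945

c̄ = (17 + 13 + 5 + 10 + 12 + 10 + 17 + 10 + 12 + 17 + 12 + 15 + 18 + 9 + 13 + 14 + 20 + 15 + 8 + 12 + 17 + 12) / 22 = 288 / 22 = 13.0909
UCL = c̄ + 3√c̄ = 13.0909 + 3 × √13.0909 = 13.0909 + 3 × 3.6181 = 23.9453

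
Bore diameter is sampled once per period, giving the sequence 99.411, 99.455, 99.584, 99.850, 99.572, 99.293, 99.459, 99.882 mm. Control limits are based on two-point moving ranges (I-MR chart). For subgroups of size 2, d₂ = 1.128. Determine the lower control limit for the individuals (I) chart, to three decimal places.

98.961

X̄ = (99.411 + 99.455 + 99.584 + 99.850 + 99.572 + 99.293 + 99.459 + 99.882) / 8 = 99.5632
Moving ranges: 0.044, 0.129, 0.266, 0.278, 0.279, 0.166, 0.423; M̄R̄ = 1.5850 / 7 = 0.2264
LCL = X̄ − 3·M̄R̄/d₂ = 99.5632 − 3 × 0.2264 / 1.128 = 98.9610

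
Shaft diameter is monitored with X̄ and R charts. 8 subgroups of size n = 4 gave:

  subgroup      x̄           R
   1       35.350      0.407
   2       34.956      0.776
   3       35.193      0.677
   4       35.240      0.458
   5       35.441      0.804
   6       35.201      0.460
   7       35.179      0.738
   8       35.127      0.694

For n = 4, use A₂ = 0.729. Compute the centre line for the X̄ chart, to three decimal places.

35.211

X̄̄ = (35.350 + 34.956 + 35.193 + 35.240 + 35.441 + 35.201 + 35.179 + 35.127) / 8 = 281.6870 / 8 = 35.2109
CL = X̄̄ = 35.2109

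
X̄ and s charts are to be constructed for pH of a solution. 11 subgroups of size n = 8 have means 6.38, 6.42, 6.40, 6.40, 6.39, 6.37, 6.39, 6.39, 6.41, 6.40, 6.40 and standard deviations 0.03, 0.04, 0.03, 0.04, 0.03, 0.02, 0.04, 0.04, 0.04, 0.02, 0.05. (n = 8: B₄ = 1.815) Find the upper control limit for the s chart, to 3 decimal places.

0.063

s̄ = (0.03 + 0.04 + 0.03 + 0.04 + 0.03 + 0.02 + 0.04 + 0.04 + 0.04 + 0.02 + 0.05) / 11 = 0.0345
UCL_s = B₄·s̄ = 1.815 × 0.0345 = 0.0627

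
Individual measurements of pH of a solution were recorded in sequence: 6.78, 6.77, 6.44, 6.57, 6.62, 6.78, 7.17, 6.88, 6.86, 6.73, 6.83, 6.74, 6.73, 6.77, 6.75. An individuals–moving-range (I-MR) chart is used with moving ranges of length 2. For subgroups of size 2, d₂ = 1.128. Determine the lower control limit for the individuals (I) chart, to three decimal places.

X̄ = (6.78 + 6.77 + 6.44 + 6.57 + 6.62 + 6.78 + 7.17 + 6.88 + 6.86 + 6.73 + 6.83 + 6.74 + 6.73 + 6.77 + 6.75) / 15 = 6.7613
Moving ranges: 0.01, 0.33, 0.13, 0.05, 0.16, 0.39, 0.29, 0.02, 0.13, 0.10, 0.09, 0.01, 0.04, 0.02; M̄R̄ = 1.7700 / 14 = 0.1264
LCL = X̄ − 3·M̄R̄/d₂ = 6.7613 − 3 × 0.1264 / 1.128 = 6.4251

6.425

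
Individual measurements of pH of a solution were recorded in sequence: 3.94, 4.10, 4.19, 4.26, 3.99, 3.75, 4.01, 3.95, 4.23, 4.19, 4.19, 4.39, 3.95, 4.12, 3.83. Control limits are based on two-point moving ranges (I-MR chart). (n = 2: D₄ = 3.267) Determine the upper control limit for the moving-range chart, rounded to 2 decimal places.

Moving ranges: 0.16, 0.09, 0.07, 0.27, 0.24, 0.26, 0.06, 0.28, 0.04, 0.00, 0.20, 0.44, 0.17, 0.29; M̄R̄ = 2.5700 / 14 = 0.1836
UCL_MR = D₄·M̄R̄ = 3.267 × 0.1836 = 0.5997

0.60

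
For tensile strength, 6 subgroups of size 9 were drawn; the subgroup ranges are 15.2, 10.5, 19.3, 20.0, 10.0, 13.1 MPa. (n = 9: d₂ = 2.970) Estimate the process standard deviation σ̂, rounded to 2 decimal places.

R̄ = (15.2 + 10.5 + 19.3 + 20.0 + 10.0 + 13.1) / 6 = 14.6833
σ̂ = R̄ / d₂ = 14.6833 / 2.970 = 4.9439

4.94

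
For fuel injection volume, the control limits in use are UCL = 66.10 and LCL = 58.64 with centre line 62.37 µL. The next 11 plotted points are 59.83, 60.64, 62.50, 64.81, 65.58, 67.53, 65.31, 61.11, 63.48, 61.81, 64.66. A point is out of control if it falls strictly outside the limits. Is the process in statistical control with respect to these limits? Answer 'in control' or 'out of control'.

Compare each point to [58.64, 66.10]: sample 6 = 67.53 > UCL.

out of control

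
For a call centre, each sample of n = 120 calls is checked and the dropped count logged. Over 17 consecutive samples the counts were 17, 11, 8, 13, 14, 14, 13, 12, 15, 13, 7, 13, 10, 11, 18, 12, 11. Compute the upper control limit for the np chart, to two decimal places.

p̄ = Σdᵢ / (k·n) = 212 / (17 × 120) = 0.10392
UCL = np̄ + 3·√(np̄(1−p̄)) = 12.4706 + 3 × √(12.4706×0.89608) = 12.4706 + 3 × 3.3428 = 22.4991

22.50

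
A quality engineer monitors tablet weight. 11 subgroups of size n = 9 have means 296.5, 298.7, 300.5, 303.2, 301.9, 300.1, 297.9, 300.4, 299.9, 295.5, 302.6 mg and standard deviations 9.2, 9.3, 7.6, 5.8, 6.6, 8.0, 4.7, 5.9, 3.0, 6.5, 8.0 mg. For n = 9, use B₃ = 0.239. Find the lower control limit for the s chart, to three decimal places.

s̄ = (9.2 + 9.3 + 7.6 + 5.8 + 6.6 + 8.0 + 4.7 + 5.9 + 3.0 + 6.5 + 8.0) / 11 = 6.7818
LCL_s = B₃·s̄ = 0.239 × 6.7818 = 1.6209

1.621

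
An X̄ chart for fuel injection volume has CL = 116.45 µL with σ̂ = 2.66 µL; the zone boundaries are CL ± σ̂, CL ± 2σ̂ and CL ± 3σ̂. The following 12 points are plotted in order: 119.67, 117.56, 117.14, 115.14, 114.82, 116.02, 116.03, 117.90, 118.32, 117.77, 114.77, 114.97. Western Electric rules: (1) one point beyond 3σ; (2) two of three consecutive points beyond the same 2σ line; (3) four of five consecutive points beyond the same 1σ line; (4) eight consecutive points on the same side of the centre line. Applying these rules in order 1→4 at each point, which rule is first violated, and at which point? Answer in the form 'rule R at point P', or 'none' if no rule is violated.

none

Zone of each point (C = within 1σ̂, B = 1σ̂–2σ̂, A = 2σ̂–3σ̂, * = beyond 3σ̂; sign = side of CL): 1:+B, 2:+C, 3:+C, 4:-C, 5:-C, 6:-C, 7:-C, 8:+C, 9:+C, 10:+C, 11:-C, 12:-C
No rule fires across all 12 points.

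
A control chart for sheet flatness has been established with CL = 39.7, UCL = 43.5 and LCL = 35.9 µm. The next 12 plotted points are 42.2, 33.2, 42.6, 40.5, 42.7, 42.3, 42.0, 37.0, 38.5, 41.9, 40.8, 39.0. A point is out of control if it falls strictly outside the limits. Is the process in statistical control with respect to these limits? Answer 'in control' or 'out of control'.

Compare each point to [35.9, 43.5]: sample 2 = 33.2 < LCL.

out of control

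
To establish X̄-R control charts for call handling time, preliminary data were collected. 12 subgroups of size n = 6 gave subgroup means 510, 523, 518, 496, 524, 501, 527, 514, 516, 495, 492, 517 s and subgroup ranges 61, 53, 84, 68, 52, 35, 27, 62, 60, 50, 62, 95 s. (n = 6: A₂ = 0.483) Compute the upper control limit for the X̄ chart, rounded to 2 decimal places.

539.62

X̄̄ = (510 + 523 + 518 + 496 + 524 + 501 + 527 + 514 + 516 + 495 + 492 + 517) / 12 = 6133.0000 / 12 = 511.0833
R̄ = (61 + 53 + 84 + 68 + 52 + 35 + 27 + 62 + 60 + 50 + 62 + 95) / 12 = 709.0000 / 12 = 59.0833
UCL = X̄̄ + A₂·R̄ = 511.0833 + 0.483 × 59.0833 = 539.6206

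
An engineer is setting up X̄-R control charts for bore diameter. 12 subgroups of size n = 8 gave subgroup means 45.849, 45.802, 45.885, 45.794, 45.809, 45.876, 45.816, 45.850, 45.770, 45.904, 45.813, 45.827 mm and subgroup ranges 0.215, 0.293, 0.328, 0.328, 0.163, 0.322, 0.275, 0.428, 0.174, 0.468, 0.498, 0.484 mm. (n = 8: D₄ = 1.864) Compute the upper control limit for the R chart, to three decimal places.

R̄ = (0.215 + 0.293 + 0.328 + 0.328 + 0.163 + 0.322 + 0.275 + 0.428 + 0.174 + 0.468 + 0.498 + 0.484) / 12 = 3.9760 / 12 = 0.3313
UCL_R = D₄·R̄ = 1.864 × 0.3313 = 0.6176

0.618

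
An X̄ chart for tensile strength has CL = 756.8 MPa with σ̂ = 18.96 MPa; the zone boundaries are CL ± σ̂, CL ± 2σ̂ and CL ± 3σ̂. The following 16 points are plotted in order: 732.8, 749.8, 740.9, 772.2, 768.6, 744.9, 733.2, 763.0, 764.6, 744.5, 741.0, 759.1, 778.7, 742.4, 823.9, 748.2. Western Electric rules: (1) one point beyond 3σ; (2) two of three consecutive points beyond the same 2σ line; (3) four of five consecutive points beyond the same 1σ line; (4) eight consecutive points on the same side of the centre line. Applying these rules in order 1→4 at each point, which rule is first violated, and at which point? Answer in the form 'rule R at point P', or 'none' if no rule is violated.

Zone of each point (C = within 1σ̂, B = 1σ̂–2σ̂, A = 2σ̂–3σ̂, * = beyond 3σ̂; sign = side of CL): 1:-B, 2:-C, 3:-C, 4:+C, 5:+C, 6:-C, 7:-B, 8:+C, 9:+C, 10:-C, 11:-C, 12:+C, 13:+B, 14:-C, 15:+*, 16:-C
Rule 1 (one point beyond the 3σ limits) is satisfied at point 15.

rule 1 at point 15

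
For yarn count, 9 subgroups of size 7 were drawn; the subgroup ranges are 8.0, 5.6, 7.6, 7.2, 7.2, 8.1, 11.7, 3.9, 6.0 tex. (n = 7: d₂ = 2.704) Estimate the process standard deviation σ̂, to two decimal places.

2.68

R̄ = (8.0 + 5.6 + 7.6 + 7.2 + 7.2 + 8.1 + 11.7 + 3.9 + 6.0) / 9 = 7.2556
σ̂ = R̄ / d₂ = 7.2556 / 2.704 = 2.6833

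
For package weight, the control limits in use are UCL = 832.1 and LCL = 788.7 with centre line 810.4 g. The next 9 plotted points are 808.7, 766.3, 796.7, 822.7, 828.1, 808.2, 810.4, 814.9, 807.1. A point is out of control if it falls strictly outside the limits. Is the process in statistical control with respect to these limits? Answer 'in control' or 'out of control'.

Compare each point to [788.7, 832.1]: sample 2 = 766.3 < LCL.

out of control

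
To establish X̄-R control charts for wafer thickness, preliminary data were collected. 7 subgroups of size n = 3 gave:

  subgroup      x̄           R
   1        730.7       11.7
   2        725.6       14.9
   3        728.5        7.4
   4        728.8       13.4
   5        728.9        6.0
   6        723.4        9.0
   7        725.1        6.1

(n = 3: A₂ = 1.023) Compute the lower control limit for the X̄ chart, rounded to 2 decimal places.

X̄̄ = (730.7 + 725.6 + 728.5 + 728.8 + 728.9 + 723.4 + 725.1) / 7 = 5091.0000 / 7 = 727.2857
R̄ = (11.7 + 14.9 + 7.4 + 13.4 + 6.0 + 9.0 + 6.1) / 7 = 68.5000 / 7 = 9.7857
LCL = X̄̄ − A₂·R̄ = 727.2857 − 1.023 × 9.7857 = 717.2749

717.27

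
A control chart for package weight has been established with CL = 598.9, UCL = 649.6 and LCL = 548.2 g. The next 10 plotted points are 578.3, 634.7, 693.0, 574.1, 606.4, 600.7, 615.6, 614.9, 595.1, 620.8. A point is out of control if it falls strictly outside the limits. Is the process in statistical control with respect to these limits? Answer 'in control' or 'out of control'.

out of control

Compare each point to [548.2, 649.6]: sample 3 = 693.0 > UCL.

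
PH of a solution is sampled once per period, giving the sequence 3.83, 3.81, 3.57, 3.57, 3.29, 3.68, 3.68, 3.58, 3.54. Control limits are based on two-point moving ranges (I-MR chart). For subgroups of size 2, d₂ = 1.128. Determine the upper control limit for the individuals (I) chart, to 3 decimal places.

3.972

X̄ = (3.83 + 3.81 + 3.57 + 3.57 + 3.29 + 3.68 + 3.68 + 3.58 + 3.54) / 9 = 3.6167
Moving ranges: 0.02, 0.24, 0.00, 0.28, 0.39, 0.00, 0.10, 0.04; M̄R̄ = 1.0700 / 8 = 0.1338
UCL = X̄ + 3·M̄R̄/d₂ = 3.6167 + 3 × 0.1338 / 1.128 = 3.9724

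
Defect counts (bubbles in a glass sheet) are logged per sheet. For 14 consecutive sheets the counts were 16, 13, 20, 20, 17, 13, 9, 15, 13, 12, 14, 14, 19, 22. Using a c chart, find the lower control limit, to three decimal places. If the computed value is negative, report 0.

3.689

c̄ = (16 + 13 + 20 + 20 + 17 + 13 + 9 + 15 + 13 + 12 + 14 + 14 + 19 + 22) / 14 = 217 / 14 = 15.5000
LCL = c̄ − 3√c̄ = 15.5000 − 3 × 3.9370 = 3.6890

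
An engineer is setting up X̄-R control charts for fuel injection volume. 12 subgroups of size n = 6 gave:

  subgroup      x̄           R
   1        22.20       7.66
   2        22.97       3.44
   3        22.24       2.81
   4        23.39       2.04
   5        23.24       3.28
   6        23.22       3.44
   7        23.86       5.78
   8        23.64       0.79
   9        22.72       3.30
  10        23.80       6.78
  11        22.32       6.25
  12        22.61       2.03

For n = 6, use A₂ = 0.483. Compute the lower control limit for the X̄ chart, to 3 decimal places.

X̄̄ = (22.20 + 22.97 + 22.24 + 23.39 + 23.24 + 23.22 + 23.86 + 23.64 + 22.72 + 23.80 + 22.32 + 22.61) / 12 = 276.2100 / 12 = 23.0175
R̄ = (7.66 + 3.44 + 2.81 + 2.04 + 3.28 + 3.44 + 5.78 + 0.79 + 3.30 + 6.78 + 6.25 + 2.03) / 12 = 47.6000 / 12 = 3.9667
LCL = X̄̄ − A₂·R̄ = 23.0175 − 0.483 × 3.9667 = 21.1016

21.102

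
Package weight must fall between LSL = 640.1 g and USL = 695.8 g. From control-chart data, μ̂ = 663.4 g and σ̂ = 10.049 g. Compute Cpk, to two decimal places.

0.77

Cpu = (USL − μ̂) / (3σ̂) = (695.8 − 663.4) / (3 × 10.049) = 1.0747; Cpl = (μ̂ − LSL) / (3σ̂) = (663.4 − 640.1) / (3 × 10.049) = 0.7729; Cpk = min(Cpu, Cpl) = 0.7729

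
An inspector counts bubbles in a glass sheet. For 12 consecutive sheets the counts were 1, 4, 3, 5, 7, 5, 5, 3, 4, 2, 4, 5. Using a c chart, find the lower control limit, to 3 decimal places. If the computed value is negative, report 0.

c̄ = (1 + 4 + 3 + 5 + 7 + 5 + 5 + 3 + 4 + 2 + 4 + 5) / 12 = 48 / 12 = 4.0000
LCL = c̄ − 3√c̄ = 4.0000 − 3 × 2.0000 = -2.0000 → 0 (cannot be negative)

0.000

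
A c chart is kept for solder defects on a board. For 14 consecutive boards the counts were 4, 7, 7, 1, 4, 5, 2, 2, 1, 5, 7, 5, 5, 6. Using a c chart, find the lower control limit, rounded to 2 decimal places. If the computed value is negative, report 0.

c̄ = (4 + 7 + 7 + 1 + 4 + 5 + 2 + 2 + 1 + 5 + 7 + 5 + 5 + 6) / 14 = 61 / 14 = 4.3571
LCL = c̄ − 3√c̄ = 4.3571 − 3 × 2.0874 = -1.9050 → 0 (cannot be negative)

0.00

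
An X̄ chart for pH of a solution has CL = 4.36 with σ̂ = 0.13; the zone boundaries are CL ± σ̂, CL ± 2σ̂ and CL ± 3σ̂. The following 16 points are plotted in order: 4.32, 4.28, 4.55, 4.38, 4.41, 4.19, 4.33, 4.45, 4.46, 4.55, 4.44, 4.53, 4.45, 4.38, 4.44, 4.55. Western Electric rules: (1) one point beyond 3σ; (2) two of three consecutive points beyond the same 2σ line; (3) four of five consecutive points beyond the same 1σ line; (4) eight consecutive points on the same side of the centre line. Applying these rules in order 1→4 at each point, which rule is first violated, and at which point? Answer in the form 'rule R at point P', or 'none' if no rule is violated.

rule 4 at point 15

Zone of each point (C = within 1σ̂, B = 1σ̂–2σ̂, A = 2σ̂–3σ̂, * = beyond 3σ̂; sign = side of CL): 1:-C, 2:-C, 3:+B, 4:+C, 5:+C, 6:-B, 7:-C, 8:+C, 9:+C, 10:+B, 11:+C, 12:+B, 13:+C, 14:+C, 15:+C, 16:+B
Rule 4 (eight consecutive points on the same side of the centre line) is satisfied at point 15.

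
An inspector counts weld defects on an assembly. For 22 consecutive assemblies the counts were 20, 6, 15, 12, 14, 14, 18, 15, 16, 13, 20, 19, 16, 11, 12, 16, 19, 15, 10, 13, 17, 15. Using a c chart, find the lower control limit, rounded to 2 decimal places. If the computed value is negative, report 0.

3.27

c̄ = (20 + 6 + 15 + 12 + 14 + 14 + 18 + 15 + 16 + 13 + 20 + 19 + 16 + 11 + 12 + 16 + 19 + 15 + 10 + 13 + 17 + 15) / 22 = 326 / 22 = 14.8182
LCL = c̄ − 3√c̄ = 14.8182 − 3 × 3.8494 = 3.2699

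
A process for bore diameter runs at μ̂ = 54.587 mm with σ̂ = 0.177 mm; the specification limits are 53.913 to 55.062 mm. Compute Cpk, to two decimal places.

Cpu = (USL − μ̂) / (3σ̂) = (55.062 − 54.587) / (3 × 0.177) = 0.8945; Cpl = (μ̂ − LSL) / (3σ̂) = (54.587 − 53.913) / (3 × 0.177) = 1.2693; Cpk = min(Cpu, Cpl) = 0.8945

0.89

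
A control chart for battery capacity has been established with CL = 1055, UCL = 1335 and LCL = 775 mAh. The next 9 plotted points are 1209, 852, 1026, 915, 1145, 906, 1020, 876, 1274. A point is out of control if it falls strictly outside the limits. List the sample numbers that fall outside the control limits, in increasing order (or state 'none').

none

All 9 points lie within [775, 1335].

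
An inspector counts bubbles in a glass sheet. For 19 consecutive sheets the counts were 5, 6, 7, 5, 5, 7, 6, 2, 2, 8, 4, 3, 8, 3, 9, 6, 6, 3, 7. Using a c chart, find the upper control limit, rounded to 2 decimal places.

12.32

c̄ = (5 + 6 + 7 + 5 + 5 + 7 + 6 + 2 + 2 + 8 + 4 + 3 + 8 + 3 + 9 + 6 + 6 + 3 + 7) / 19 = 102 / 19 = 5.3684
UCL = c̄ + 3√c̄ = 5.3684 + 3 × √5.3684 = 5.3684 + 3 × 2.3170 = 12.3194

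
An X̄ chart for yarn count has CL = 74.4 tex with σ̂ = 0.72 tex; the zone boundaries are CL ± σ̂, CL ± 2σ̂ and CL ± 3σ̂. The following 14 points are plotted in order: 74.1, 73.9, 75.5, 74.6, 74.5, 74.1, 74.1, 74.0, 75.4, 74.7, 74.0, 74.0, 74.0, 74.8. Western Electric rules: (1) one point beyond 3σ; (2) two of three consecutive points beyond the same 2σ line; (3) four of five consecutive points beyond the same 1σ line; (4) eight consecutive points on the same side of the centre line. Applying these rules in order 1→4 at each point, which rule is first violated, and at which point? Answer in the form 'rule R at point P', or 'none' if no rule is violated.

Zone of each point (C = within 1σ̂, B = 1σ̂–2σ̂, A = 2σ̂–3σ̂, * = beyond 3σ̂; sign = side of CL): 1:-C, 2:-C, 3:+B, 4:+C, 5:+C, 6:-C, 7:-C, 8:-C, 9:+B, 10:+C, 11:-C, 12:-C, 13:-C, 14:+C
No rule fires across all 14 points.

none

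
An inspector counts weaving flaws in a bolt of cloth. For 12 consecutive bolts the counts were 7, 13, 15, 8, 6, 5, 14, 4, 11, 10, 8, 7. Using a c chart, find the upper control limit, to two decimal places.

c̄ = (7 + 13 + 15 + 8 + 6 + 5 + 14 + 4 + 11 + 10 + 8 + 7) / 12 = 108 / 12 = 9.0000
UCL = c̄ + 3√c̄ = 9.0000 + 3 × √9.0000 = 9.0000 + 3 × 3.0000 = 18.0000

18.00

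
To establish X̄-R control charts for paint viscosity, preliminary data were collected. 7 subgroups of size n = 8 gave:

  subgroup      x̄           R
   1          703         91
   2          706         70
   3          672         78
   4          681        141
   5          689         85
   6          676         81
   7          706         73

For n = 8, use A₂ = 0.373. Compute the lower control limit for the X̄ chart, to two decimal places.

657.44

X̄̄ = (703 + 706 + 672 + 681 + 689 + 676 + 706) / 7 = 4833.0000 / 7 = 690.4286
R̄ = (91 + 70 + 78 + 141 + 85 + 81 + 73) / 7 = 619.0000 / 7 = 88.4286
LCL = X̄̄ − A₂·R̄ = 690.4286 − 0.373 × 88.4286 = 657.4447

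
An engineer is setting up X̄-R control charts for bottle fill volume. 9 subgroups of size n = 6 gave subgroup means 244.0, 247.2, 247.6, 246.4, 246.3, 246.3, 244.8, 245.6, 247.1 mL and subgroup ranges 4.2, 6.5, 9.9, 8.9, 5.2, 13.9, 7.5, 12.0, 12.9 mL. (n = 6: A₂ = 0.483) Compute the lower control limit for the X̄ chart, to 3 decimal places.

X̄̄ = (244.0 + 247.2 + 247.6 + 246.4 + 246.3 + 246.3 + 244.8 + 245.6 + 247.1) / 9 = 2215.3000 / 9 = 246.1444
R̄ = (4.2 + 6.5 + 9.9 + 8.9 + 5.2 + 13.9 + 7.5 + 12.0 + 12.9) / 9 = 81.0000 / 9 = 9.0000
LCL = X̄̄ − A₂·R̄ = 246.1444 − 0.483 × 9.0000 = 241.7974

241.797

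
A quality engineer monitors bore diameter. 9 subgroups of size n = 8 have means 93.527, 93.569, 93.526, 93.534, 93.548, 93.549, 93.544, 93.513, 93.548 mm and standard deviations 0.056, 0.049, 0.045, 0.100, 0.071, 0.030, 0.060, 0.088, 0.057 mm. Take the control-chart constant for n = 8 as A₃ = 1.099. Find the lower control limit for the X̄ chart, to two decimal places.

93.47

X̄̄ = (93.527 + 93.569 + 93.526 + 93.534 + 93.548 + 93.549 + 93.544 + 93.513 + 93.548) / 9 = 93.5398
s̄ = (0.056 + 0.049 + 0.045 + 0.100 + 0.071 + 0.030 + 0.060 + 0.088 + 0.057) / 9 = 0.0618
LCL = X̄̄ − A₃·s̄ = 93.5398 − 1.099 × 0.0618 = 93.4719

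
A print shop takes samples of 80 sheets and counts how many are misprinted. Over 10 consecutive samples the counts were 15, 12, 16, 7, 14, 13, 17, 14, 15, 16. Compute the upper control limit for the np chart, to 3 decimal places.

24.067

p̄ = Σdᵢ / (k·n) = 139 / (10 × 80) = 0.17375
UCL = np̄ + 3·√(np̄(1−p̄)) = 13.9000 + 3 × √(13.9000×0.82625) = 13.9000 + 3 × 3.3889 = 24.0668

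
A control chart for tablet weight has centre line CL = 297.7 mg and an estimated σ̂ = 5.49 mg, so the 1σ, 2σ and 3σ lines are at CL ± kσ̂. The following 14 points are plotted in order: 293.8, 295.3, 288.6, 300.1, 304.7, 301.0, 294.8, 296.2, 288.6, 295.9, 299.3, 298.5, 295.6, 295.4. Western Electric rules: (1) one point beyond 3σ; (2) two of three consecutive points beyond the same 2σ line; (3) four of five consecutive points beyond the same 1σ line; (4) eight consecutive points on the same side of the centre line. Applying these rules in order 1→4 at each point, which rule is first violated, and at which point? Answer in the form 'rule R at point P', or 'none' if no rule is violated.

none

Zone of each point (C = within 1σ̂, B = 1σ̂–2σ̂, A = 2σ̂–3σ̂, * = beyond 3σ̂; sign = side of CL): 1:-C, 2:-C, 3:-B, 4:+C, 5:+B, 6:+C, 7:-C, 8:-C, 9:-B, 10:-C, 11:+C, 12:+C, 13:-C, 14:-C
No rule fires across all 14 points.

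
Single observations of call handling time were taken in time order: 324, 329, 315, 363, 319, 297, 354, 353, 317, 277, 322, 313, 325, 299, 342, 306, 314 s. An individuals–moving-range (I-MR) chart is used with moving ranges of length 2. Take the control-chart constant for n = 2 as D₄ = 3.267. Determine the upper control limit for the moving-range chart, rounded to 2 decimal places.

91.07

Moving ranges: 5, 14, 48, 44, 22, 57, 1, 36, 40, 45, 9, 12, 26, 43, 36, 8; M̄R̄ = 446.0000 / 16 = 27.8750
UCL_MR = D₄·M̄R̄ = 3.267 × 27.8750 = 91.0676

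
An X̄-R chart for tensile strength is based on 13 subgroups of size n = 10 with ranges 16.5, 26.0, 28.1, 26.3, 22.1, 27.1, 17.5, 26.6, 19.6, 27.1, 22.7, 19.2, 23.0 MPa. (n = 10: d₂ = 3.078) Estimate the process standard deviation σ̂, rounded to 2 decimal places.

7.54

R̄ = (16.5 + 26.0 + 28.1 + 26.3 + 22.1 + 27.1 + 17.5 + 26.6 + 19.6 + 27.1 + 22.7 + 19.2 + 23.0) / 13 = 23.2154
σ̂ = R̄ / d₂ = 23.2154 / 3.078 = 7.5424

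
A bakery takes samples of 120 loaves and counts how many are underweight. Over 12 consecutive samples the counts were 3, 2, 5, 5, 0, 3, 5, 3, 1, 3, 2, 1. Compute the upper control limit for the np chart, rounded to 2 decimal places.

7.67

p̄ = Σdᵢ / (k·n) = 33 / (12 × 120) = 0.02292
UCL = np̄ + 3·√(np̄(1−p̄)) = 2.7500 + 3 × √(2.7500×0.97708) = 2.7500 + 3 × 1.6392 = 7.6676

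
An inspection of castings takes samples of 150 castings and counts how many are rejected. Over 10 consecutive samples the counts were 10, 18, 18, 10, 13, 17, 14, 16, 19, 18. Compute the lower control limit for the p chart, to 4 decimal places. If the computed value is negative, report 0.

0.0279

p̄ = Σdᵢ / (k·n) = 153 / (10 × 150) = 0.10200
LCL = p̄ − 3·√(p̄(1−p̄)/n) = 0.10200 − 3 × 0.02471 = 0.02787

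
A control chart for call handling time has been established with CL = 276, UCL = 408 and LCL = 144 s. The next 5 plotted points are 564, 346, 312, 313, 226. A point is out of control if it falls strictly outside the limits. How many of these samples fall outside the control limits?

Compare each point to [144, 408]: sample 1 = 564 > UCL.

1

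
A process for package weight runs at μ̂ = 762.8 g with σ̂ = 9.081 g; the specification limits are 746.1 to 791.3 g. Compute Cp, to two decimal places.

Cp = (USL − LSL) / (6σ̂) = (791.3 − 746.1) / (6 × 9.081) = 45.2000 / 54.4860 = 0.8296

0.83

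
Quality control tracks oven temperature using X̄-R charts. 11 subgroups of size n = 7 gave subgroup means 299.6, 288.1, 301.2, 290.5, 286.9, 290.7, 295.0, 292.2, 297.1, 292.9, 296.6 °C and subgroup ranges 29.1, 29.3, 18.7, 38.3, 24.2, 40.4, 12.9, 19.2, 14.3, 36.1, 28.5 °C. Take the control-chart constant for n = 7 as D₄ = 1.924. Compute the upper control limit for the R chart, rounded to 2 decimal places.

50.90

R̄ = (29.1 + 29.3 + 18.7 + 38.3 + 24.2 + 40.4 + 12.9 + 19.2 + 14.3 + 36.1 + 28.5) / 11 = 291.0000 / 11 = 26.4545
UCL_R = D₄·R̄ = 1.924 × 26.4545 = 50.8985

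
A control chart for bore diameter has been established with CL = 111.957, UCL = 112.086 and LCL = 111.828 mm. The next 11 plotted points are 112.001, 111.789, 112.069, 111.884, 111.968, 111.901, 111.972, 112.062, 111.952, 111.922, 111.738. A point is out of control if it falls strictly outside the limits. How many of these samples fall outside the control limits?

Compare each point to [111.828, 112.086]: sample 2 = 111.789 < LCL; sample 11 = 111.738 < LCL.

2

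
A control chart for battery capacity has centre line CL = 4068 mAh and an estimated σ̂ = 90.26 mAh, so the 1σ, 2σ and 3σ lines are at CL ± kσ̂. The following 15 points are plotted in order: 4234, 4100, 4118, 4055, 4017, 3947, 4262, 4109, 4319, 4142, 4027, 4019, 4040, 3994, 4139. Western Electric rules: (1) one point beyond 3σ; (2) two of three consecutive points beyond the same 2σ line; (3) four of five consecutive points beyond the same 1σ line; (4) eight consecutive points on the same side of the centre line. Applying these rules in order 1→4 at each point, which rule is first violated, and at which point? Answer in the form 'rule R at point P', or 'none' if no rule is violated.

Zone of each point (C = within 1σ̂, B = 1σ̂–2σ̂, A = 2σ̂–3σ̂, * = beyond 3σ̂; sign = side of CL): 1:+B, 2:+C, 3:+C, 4:-C, 5:-C, 6:-B, 7:+A, 8:+C, 9:+A, 10:+C, 11:-C, 12:-C, 13:-C, 14:-C, 15:+C
Rule 2 (two of three consecutive points beyond the same 2σ limit) is satisfied at point 9.

rule 2 at point 9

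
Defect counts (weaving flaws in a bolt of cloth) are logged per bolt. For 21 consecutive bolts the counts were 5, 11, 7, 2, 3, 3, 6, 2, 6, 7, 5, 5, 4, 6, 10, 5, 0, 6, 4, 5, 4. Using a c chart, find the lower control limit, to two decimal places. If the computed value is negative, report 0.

c̄ = (5 + 11 + 7 + 2 + 3 + 3 + 6 + 2 + 6 + 7 + 5 + 5 + 4 + 6 + 10 + 5 + 0 + 6 + 4 + 5 + 4) / 21 = 106 / 21 = 5.0476
LCL = c̄ − 3√c̄ = 5.0476 − 3 × 2.2467 = -1.6925 → 0 (cannot be negative)

0.00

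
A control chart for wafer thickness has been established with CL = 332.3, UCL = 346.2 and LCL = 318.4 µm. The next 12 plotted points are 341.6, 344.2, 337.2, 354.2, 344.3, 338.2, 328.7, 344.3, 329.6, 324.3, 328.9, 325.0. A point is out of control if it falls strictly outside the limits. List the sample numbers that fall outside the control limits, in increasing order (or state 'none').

Compare each point to [318.4, 346.2]: sample 4 = 354.2 > UCL.

4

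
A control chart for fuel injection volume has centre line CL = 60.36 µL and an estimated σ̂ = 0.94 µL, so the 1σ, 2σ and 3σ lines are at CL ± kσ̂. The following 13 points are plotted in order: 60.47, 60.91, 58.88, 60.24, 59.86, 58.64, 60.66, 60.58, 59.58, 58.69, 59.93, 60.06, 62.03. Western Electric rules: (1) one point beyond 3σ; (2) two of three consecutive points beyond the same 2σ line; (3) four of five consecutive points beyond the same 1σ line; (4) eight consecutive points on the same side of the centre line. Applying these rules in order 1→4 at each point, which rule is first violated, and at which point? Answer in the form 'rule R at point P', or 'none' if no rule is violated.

none

Zone of each point (C = within 1σ̂, B = 1σ̂–2σ̂, A = 2σ̂–3σ̂, * = beyond 3σ̂; sign = side of CL): 1:+C, 2:+C, 3:-B, 4:-C, 5:-C, 6:-B, 7:+C, 8:+C, 9:-C, 10:-B, 11:-C, 12:-C, 13:+B
No rule fires across all 13 points.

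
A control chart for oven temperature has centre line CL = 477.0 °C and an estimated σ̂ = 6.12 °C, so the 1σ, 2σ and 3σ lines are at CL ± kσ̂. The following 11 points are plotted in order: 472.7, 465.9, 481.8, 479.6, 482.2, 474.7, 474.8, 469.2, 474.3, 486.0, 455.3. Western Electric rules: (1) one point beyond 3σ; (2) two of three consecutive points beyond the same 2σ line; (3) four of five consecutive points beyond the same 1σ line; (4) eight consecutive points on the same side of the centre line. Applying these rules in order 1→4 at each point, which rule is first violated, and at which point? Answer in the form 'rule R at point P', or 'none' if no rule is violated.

Zone of each point (C = within 1σ̂, B = 1σ̂–2σ̂, A = 2σ̂–3σ̂, * = beyond 3σ̂; sign = side of CL): 1:-C, 2:-B, 3:+C, 4:+C, 5:+C, 6:-C, 7:-C, 8:-B, 9:-C, 10:+B, 11:-*
Rule 1 (one point beyond the 3σ limits) is satisfied at point 11.

rule 1 at point 11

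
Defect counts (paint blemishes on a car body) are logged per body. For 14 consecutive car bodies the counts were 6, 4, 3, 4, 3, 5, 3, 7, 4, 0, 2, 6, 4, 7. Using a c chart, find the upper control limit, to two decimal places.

10.25

c̄ = (6 + 4 + 3 + 4 + 3 + 5 + 3 + 7 + 4 + 0 + 2 + 6 + 4 + 7) / 14 = 58 / 14 = 4.1429
UCL = c̄ + 3√c̄ = 4.1429 + 3 × √4.1429 = 4.1429 + 3 × 2.0354 = 10.2491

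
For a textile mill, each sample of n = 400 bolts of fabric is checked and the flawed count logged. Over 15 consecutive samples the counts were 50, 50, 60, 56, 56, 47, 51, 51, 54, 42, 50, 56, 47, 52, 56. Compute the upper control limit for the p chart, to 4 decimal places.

p̄ = Σdᵢ / (k·n) = 778 / (15 × 400) = 0.12967
UCL = p̄ + 3·√(p̄(1−p̄)/n) = 0.12967 + 3 × √(0.12967×0.87033/400) = 0.12967 + 3 × 0.01680 = 0.18006

0.1801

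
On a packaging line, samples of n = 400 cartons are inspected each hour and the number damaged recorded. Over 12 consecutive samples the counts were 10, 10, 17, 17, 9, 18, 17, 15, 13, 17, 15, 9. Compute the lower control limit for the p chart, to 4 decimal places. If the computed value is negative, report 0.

p̄ = Σdᵢ / (k·n) = 167 / (12 × 400) = 0.03479
LCL = p̄ − 3·√(p̄(1−p̄)/n) = 0.03479 − 3 × 0.00916 = 0.00730

0.0073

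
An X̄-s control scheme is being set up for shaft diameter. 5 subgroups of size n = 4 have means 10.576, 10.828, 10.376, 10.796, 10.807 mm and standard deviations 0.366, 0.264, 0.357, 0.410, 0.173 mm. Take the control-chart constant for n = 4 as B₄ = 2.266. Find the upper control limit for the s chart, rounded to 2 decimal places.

s̄ = (0.366 + 0.264 + 0.357 + 0.410 + 0.173) / 5 = 0.3140
UCL_s = B₄·s̄ = 2.266 × 0.3140 = 0.7115

0.71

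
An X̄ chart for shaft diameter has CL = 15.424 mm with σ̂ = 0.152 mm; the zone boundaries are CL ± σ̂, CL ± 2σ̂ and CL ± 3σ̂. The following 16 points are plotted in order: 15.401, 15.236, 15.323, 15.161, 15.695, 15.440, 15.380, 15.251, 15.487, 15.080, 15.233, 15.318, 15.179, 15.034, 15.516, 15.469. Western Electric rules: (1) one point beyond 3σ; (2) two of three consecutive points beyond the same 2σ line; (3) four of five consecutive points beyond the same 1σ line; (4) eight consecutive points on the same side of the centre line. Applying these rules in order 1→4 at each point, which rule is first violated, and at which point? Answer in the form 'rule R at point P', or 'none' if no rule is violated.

rule 3 at point 14

Zone of each point (C = within 1σ̂, B = 1σ̂–2σ̂, A = 2σ̂–3σ̂, * = beyond 3σ̂; sign = side of CL): 1:-C, 2:-B, 3:-C, 4:-B, 5:+B, 6:+C, 7:-C, 8:-B, 9:+C, 10:-A, 11:-B, 12:-C, 13:-B, 14:-A, 15:+C, 16:+C
Rule 3 (four of five consecutive points beyond the same 1σ limit) is satisfied at point 14.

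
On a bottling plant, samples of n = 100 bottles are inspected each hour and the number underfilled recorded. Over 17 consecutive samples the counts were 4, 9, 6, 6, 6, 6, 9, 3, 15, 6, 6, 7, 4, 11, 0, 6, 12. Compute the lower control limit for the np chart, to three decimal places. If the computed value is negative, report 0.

p̄ = Σdᵢ / (k·n) = 116 / (17 × 100) = 0.06824
LCL = np̄ − 3·√(np̄(1−p̄)) = 6.8235 − 3 × 2.5215 = -0.7409 → 0 (negative, so LCL = 0)

0.000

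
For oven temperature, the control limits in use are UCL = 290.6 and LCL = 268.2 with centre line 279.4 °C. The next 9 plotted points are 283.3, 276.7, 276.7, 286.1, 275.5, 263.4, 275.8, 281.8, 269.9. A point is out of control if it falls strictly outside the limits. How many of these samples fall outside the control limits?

Compare each point to [268.2, 290.6]: sample 6 = 263.4 < LCL.

1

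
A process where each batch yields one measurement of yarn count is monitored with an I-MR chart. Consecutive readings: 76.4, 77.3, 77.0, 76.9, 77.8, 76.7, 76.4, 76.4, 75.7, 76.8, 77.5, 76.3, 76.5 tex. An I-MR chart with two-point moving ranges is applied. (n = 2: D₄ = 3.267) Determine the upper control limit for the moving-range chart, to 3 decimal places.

2.042

Moving ranges: 0.9, 0.3, 0.1, 0.9, 1.1, 0.3, 0.0, 0.7, 1.1, 0.7, 1.2, 0.2; M̄R̄ = 7.5000 / 12 = 0.6250
UCL_MR = D₄·M̄R̄ = 3.267 × 0.6250 = 2.0419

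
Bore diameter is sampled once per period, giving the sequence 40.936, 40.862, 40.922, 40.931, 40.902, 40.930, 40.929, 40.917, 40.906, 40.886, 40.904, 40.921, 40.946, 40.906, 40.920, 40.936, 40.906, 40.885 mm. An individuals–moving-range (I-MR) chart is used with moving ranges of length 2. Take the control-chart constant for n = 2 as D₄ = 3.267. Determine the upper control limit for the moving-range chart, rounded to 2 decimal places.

Moving ranges: 0.074, 0.060, 0.009, 0.029, 0.028, 0.001, 0.012, 0.011, 0.020, 0.018, 0.017, 0.025, 0.040, 0.014, 0.016, 0.030, 0.021; M̄R̄ = 0.4250 / 17 = 0.0250
UCL_MR = D₄·M̄R̄ = 3.267 × 0.0250 = 0.0817

0.08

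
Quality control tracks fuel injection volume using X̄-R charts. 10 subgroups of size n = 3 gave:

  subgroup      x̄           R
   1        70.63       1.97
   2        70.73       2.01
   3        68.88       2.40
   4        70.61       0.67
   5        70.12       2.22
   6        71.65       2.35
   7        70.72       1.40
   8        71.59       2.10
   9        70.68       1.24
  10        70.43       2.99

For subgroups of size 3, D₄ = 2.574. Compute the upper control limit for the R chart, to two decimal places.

R̄ = (1.97 + 2.01 + 2.40 + 0.67 + 2.22 + 2.35 + 1.40 + 2.10 + 1.24 + 2.99) / 10 = 19.3500 / 10 = 1.9350
UCL_R = D₄·R̄ = 2.574 × 1.9350 = 4.9807

4.98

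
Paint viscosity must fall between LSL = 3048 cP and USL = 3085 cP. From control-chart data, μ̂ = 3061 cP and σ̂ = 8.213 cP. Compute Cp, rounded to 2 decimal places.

Cp = (USL − LSL) / (6σ̂) = (3085 − 3048) / (6 × 8.213) = 37.0000 / 49.2780 = 0.7508

0.75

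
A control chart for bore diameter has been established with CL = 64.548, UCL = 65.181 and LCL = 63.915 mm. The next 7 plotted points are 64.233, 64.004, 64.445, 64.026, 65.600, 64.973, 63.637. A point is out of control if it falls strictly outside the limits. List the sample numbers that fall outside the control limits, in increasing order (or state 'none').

Compare each point to [63.915, 65.181]: sample 5 = 65.600 > UCL; sample 7 = 63.637 < LCL.

5, 7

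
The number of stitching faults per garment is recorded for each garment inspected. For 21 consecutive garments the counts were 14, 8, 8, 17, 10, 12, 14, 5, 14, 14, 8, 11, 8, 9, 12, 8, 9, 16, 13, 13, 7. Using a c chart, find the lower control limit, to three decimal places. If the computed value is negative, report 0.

1.024

c̄ = (14 + 8 + 8 + 17 + 10 + 12 + 14 + 5 + 14 + 14 + 8 + 11 + 8 + 9 + 12 + 8 + 9 + 16 + 13 + 13 + 7) / 21 = 230 / 21 = 10.9524
LCL = c̄ − 3√c̄ = 10.9524 − 3 × 3.3094 = 1.0241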